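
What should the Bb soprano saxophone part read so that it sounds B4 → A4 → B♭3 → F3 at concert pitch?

The Bb soprano saxophone sounds a major second below written, so the written part must be a major second above concert — transpose each note up.
B4 gives C#5
A4 gives B4
Bb3 gives C4
F3 gives G3

C#5 B4 C4 G3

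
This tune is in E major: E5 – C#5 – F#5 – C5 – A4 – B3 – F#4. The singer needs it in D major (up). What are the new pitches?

D6 B5 E6 Bb5 G5 A4 E5

From E up to D is a minor seventh; apply that to each pitch.
E5 gives D6
C#5 gives B5
F#5 gives E6
C5 gives Bb5
A4 gives G5
B3 gives A4
F#4 gives E5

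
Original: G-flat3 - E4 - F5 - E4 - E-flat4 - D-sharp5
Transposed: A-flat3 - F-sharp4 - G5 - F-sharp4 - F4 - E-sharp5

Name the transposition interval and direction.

Take the first pair: Gb3 → Ab3. G to A spans 2 letter names, so the interval is some kind of second.
Gb3 to Ab3 is 2 semitones, which makes it a major second; the second version is higher, so the direction is up.
Checking another pair — D#5 → E#5 — gives the same interval.

up a major second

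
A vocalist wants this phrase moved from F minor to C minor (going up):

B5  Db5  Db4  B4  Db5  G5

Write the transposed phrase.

F#6 Ab5 Ab4 F#5 Ab5 D6

F minor to C minor up is a perfect fifth, so every note moves up by that interval.
B5 -> F#6
Db5 -> Ab5
Db4 -> Ab4
B4 -> F#5
Db5 -> Ab5
G5 -> D6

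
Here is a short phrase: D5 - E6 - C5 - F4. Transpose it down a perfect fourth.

A4 B5 G4 C4

D5 gives A4
E6 gives B5
C5 gives G4
F4 gives C4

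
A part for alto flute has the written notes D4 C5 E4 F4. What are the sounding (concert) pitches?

A3 G4 B3 C4

Written C4 on the alto flute sounds as G3, a perfect fourth lower; apply that shift to every note.
D4 -> A3
C5 -> G4
E4 -> B3
F4 -> C4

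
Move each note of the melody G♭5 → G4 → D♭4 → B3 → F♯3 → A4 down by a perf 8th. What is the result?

Gb5 gives Gb4
G4 gives G3
Db4 gives Db3
B3 gives B2
F#3 gives F#2
A4 gives A3

Gb4 G3 Db3 B2 F#2 A3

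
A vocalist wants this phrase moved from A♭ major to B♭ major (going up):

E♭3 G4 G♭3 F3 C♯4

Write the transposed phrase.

F3 A4 Ab3 G3 D#4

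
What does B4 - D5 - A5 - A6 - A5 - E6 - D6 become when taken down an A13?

B4 down an augmented thirteenth is Db3.
D5 down an augmented thirteenth is Fb3.
A5: a thirteenth down reaches C, and 22 semitones makes it Cb4.
A6 down an augmented thirteenth is Cb5.
A5 down an augmented thirteenth is Cb4.
An augmented thirteenth down from E6 gives Gb4.
D6: a thirteenth down reaches F, and 22 semitones makes it Fb4.

Db3 Fb3 Cb4 Cb5 Cb4 Gb4 Fb4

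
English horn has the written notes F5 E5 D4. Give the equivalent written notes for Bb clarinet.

First find concert pitch: the English horn sounds a perfect fifth below written, so F5 E5 D4 sounds Bb4 A4 G3.
Then write for Bb clarinet: it sounds a major second below written, so the part must be a major second above concert.
Bb4 → C5
A4 → B4
G3 → A3

C5 B4 A3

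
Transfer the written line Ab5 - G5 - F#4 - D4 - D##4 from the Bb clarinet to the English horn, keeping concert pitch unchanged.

First find concert pitch: the Bb clarinet sounds a major second below written, so Ab5 G5 F#4 D4 D##4 sounds Gb5 F5 E4 C4 C##4.
Then write for English horn: it sounds a perfect fifth below written, so the part must be a perfect fifth above concert.
Gb5 → Db6
F5 → C6
E4 → B4
C4 → G4
C##4 → G##4

Db6 C6 B4 G4 G##4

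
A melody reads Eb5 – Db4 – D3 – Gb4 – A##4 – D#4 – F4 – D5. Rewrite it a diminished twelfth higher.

Bbb6 Abb5 Ab4 Dbb6 E#6 A5 Cb6 Ab6

A diminished twelfth up from Eb5 gives Bbb6.
Db4 up a diminished twelfth is Abb5.
A diminished twelfth up from D3 gives Ab4.
A diminished twelfth up from Gb4 gives Dbb6.
A diminished twelfth up from A##4 gives E#6.
D#4: a twelfth up reaches A, and 18 semitones makes it A5.
F4 up a diminished twelfth is Cb6.
A diminished twelfth up from D5 gives Ab6.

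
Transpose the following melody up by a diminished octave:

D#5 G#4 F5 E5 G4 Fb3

D6 G5 Fb6 Eb6 Gb5 Fbb4

A diminished octave up from D#5 gives D6.
G#4 up a diminished octave is G5.
A diminished octave up from F5 gives Fb6.
E5 up a diminished octave is Eb6.
G4: an octave up reaches G, and 11 semitones makes it Gb5.
Fb3: an octave up reaches F, and 11 semitones makes it Fbb4.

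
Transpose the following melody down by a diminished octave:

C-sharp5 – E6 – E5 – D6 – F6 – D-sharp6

C#5 becomes C##4
E6 becomes E#5
E5 becomes E#4
D6 becomes D#5
F6 becomes F#5
D#6 becomes D##5

C##4 E#5 E#4 D#5 F#5 D##5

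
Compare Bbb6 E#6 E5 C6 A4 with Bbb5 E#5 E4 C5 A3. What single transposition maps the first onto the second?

down a perfect octave

Take the first pair: Bbb6 → Bbb5. B to B spans 8 letter names, so the interval is some kind of octave.
Bbb5 to Bbb6 is 12 semitones, which makes it a perfect octave; the second version is lower, so the direction is down.
Checking another pair — A4 → A3 — gives the same interval.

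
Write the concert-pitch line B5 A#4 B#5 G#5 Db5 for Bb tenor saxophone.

C#7 B#5 C##7 A#6 Eb6

The Bb tenor saxophone sounds a major ninth below written, so the written part must be a major ninth above concert — transpose each note up.
B5 to C#7
A#4 to B#5
B#5 to C##7
G#5 to A#6
Db5 to Eb6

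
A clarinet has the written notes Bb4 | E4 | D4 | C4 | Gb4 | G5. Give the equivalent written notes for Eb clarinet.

E4 A#3 G#3 F#3 C4 C#5

First find concert pitch: the A clarinet sounds a minor third below written, so Bb4 E4 D4 C4 Gb4 G5 sounds G4 C#4 B3 A3 Eb4 E5.
Then write for Eb clarinet: it sounds a minor third above written, so the part must be a minor third below concert.
G4 → E4
C#4 → A#3
B3 → G#3
A3 → F#3
Eb4 → C4
E5 → C#5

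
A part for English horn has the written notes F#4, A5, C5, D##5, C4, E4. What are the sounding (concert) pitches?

The English horn sounds a perfect fifth below written, so transpose each written note down a perfect fifth.
F#4 to B3
A5 to D5
C5 to F4
D##5 to G##4
C4 to F3
E4 to A3

B3 D5 F4 G##4 F3 A3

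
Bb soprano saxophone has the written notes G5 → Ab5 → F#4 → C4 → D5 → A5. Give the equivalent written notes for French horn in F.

First find concert pitch: the Bb soprano saxophone sounds a major second below written, so G5 Ab5 F#4 C4 D5 A5 sounds F5 Gb5 E4 Bb3 C5 G5.
Then write for French horn in F: it sounds a perfect fifth below written, so the part must be a perfect fifth above concert.
F5 → C6
Gb5 → Db6
E4 → B4
Bb3 → F4
C5 → G5
G5 → D6

C6 Db6 B4 F4 G5 D6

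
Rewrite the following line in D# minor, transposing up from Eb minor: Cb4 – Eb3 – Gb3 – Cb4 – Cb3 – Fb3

B4 D#4 F#4 B4 B3 E4

Eb minor to D# minor up is an augmented seventh, so every note moves up by that interval.
Cb4 gives B4
Eb3 gives D#4
Gb3 gives F#4
Cb4 gives B4
Cb3 gives B3
Fb3 gives E4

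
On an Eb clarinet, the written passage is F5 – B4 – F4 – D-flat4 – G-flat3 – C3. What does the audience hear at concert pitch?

Written C4 on the Eb clarinet sounds as Eb4, a minor third higher; apply that shift to every note.
F5 -> Ab5
B4 -> D5
F4 -> Ab4
Db4 -> Fb4
Gb3 -> Bbb3
C3 -> Eb3

Ab5 D5 Ab4 Fb4 Bbb3 Eb3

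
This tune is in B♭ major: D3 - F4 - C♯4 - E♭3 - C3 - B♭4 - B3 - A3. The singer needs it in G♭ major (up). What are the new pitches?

From B♭ up to G♭ is a minor sixth; apply that to each pitch.
D3 to Bb3
F4 to Db5
C#4 to A4
Eb3 to Cb4
C3 to Ab3
Bb4 to Gb5
B3 to G4
A3 to F4

Bb3 Db5 A4 Cb4 Ab3 Gb5 G4 F4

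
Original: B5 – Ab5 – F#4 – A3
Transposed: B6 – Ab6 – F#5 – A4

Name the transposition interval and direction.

up a perfect octave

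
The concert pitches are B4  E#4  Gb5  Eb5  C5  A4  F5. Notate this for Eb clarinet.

G#4 C##4 Eb5 C5 A4 F#4 D5

Written C4 sounds as Eb4 on the Eb clarinet, so concert pitches are written a minor third down.
B4 to G#4
E#4 to C##4
Gb5 to Eb5
Eb5 to C5
C5 to A4
A4 to F#4
F5 to D5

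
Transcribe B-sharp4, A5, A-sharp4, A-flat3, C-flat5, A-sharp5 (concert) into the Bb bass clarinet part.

C##6 B6 B#5 Bb4 Db6 B#6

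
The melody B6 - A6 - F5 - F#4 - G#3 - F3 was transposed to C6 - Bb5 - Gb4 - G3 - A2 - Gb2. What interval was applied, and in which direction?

down a major seventh

From B6 to C6 is 7 letter names — a seventh of some quality.
C6 to B6 is 11 semitones, which makes it a major seventh; the second version is lower, so the direction is down.
Checking another pair — F3 → Gb2 — gives the same interval.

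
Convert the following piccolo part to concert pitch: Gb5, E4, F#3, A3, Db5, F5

Gb6 E5 F#4 A4 Db6 F6

The piccolo sounds a perfect octave above written, so transpose each written note up a perfect octave.
Gb5 becomes Gb6
E4 becomes E5
F#3 becomes F#4
A3 becomes A4
Db5 becomes Db6
F5 becomes F6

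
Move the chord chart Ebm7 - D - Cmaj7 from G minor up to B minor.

Gm7 F# Emaj7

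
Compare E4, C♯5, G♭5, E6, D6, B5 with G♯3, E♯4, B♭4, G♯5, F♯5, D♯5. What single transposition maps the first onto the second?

down a minor sixth

Take the first pair: E4 → G#3. E to G spans 6 letter names, so the interval is some kind of sixth.
G#3 to E4 is 8 semitones, which makes it a minor sixth; the second version is lower, so the direction is down.
Checking another pair — B5 → D#5 — gives the same interval.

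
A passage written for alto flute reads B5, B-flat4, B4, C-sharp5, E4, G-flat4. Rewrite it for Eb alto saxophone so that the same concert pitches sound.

D#6 D5 D#5 E#5 G#4 Bb4

First find concert pitch: the alto flute sounds a perfect fourth below written, so B5 B-flat4 B4 C-sharp5 E4 G-flat4 sounds F#5 F4 F#4 G#4 B3 Db4.
Then write for Eb alto saxophone: it sounds a major sixth below written, so the part must be a major sixth above concert.
F#5 → D#6
F4 → D5
F#4 → D#5
G#4 → E#5
B3 → G#4
Db4 → Bb4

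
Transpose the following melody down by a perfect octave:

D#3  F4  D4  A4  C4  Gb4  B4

D#2 F3 D3 A3 C3 Gb3 B3

D#3 -> D#2
F4 -> F3
D4 -> D3
A4 -> A3
C4 -> C3
Gb4 -> Gb3
B4 -> B3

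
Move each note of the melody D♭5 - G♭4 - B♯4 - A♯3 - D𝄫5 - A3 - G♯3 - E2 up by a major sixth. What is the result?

A major sixth up from Db5 gives Bb5.
Gb4: a sixth up reaches E, and 9 semitones makes it Eb5.
B#4 up a major sixth is G##5.
A major sixth up from A#3 gives F##4.
Dbb5: a sixth up reaches B, and 9 semitones makes it Bbb5.
A3: a sixth up reaches F, and 9 semitones makes it F#4.
A major sixth up from G#3 gives E#4.
E2 up a major sixth is C#3.

Bb5 Eb5 G##5 F##4 Bbb5 F#4 E#4 C#3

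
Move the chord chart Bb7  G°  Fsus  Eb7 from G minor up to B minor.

D7 B° Asus G7

G minor up to B minor is a major third; each chord root moves by that interval while the quality stays the same.
Bb7: root Bb up a major third → D, giving D7.
G°: root G up a major third → B, giving B°.
Fsus: root F up a major third → A, giving Asus.
Eb7: root Eb up a major third → G, giving G7.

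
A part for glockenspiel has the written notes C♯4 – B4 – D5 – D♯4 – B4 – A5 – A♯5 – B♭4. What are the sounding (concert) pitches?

C#6 B6 D7 D#6 B6 A7 A#7 Bb6

Written C4 on the glockenspiel sounds as C6, a perfect fifteenth higher; apply that shift to every note.
C#4 to C#6
B4 to B6
D5 to D7
D#4 to D#6
B4 to B6
A5 to A7
A#5 to A#7
Bb4 to Bb6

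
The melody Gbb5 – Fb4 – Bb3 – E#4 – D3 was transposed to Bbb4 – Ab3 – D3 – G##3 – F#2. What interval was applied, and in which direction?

down a minor sixth

From Gbb5 to Bbb4 is 6 letter names — a sixth of some quality.
Bbb4 to Gbb5 is 8 semitones, which makes it a minor sixth; the second version is lower, so the direction is down.
Checking another pair — D3 → F#2 — gives the same interval.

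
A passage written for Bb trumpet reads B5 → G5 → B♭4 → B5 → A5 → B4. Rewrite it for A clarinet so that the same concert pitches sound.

C6 Ab5 Cb5 C6 Bb5 C5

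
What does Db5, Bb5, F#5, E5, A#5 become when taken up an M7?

Db5 gives C6
Bb5 gives A6
F#5 gives E#6
E5 gives D#6
A#5 gives G##6

C6 A6 E#6 D#6 G##6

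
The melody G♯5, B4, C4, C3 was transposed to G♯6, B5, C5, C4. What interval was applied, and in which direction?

From G#5 to G#6 is 8 letter names — an octave of some quality.
G#5 to G#6 is 12 semitones, which makes it a perfect octave; the second version is higher, so the direction is up.
Checking another pair — C3 → C4 — gives the same interval.

up a perfect octave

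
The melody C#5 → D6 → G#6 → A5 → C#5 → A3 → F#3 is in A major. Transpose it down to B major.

D#4 E5 A#5 B4 D#4 B2 G#2

From A down to B is a minor seventh; apply that to each pitch.
C#5 -> D#4
D6 -> E5
G#6 -> A#5
A5 -> B4
C#5 -> D#4
A3 -> B2
F#3 -> G#2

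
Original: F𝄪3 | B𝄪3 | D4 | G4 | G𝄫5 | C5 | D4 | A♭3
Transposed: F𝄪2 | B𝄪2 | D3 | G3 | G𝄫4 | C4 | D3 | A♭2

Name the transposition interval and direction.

From F##3 to F##2 is 8 letter names — an octave of some quality.
F##2 to F##3 is 12 semitones, which makes it a perfect octave; the second version is lower, so the direction is down.
Checking another pair — Ab3 → Ab2 — gives the same interval.

down a perfect octave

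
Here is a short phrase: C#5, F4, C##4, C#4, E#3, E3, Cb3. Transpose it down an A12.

C#5 to F3
F4 to Bbb2
C##4 to F#2
C#4 to F2
E#3 to A1
E3 to Ab1
Cb3 to Fbb1

F3 Bbb2 F#2 F2 A1 Ab1 Fbb1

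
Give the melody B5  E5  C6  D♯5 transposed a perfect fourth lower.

F#5 B4 G5 A#4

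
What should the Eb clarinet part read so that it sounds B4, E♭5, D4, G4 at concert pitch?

G#4 C5 B3 E4

Written C4 sounds as Eb4 on the Eb clarinet, so concert pitches are written a minor third down.
B4 gives G#4
Eb5 gives C5
D4 gives B3
G4 gives E4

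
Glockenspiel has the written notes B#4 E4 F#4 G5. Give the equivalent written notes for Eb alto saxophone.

First find concert pitch: the glockenspiel sounds a perfect fifteenth above written, so B#4 E4 F#4 G5 sounds B#6 E6 F#6 G7.
Then write for Eb alto saxophone: it sounds a major sixth below written, so the part must be a major sixth above concert.
B#6 → G##7
E6 → C#7
F#6 → D#7
G7 → E8

G##7 C#7 D#7 E8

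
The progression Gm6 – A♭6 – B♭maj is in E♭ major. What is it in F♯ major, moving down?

A#m6 B6 C#maj

E♭ major down to F♯ major is a diminished seventh; each chord root moves by that interval while the quality stays the same.
Gm6: root G down a diminished seventh → A#, giving A#m6.
A♭6: root A♭ down a diminished seventh → B, giving B6.
B♭maj: root B♭ down a diminished seventh → C#, giving C#maj.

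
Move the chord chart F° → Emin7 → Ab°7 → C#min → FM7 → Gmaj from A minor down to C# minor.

A° G#min7 C°7 E#min AM7 Bmaj

A minor down to C# minor is a minor sixth; each chord root moves by that interval while the quality stays the same.
F°: root F down a minor sixth → A, giving A°.
Emin7: root E down a minor sixth → G#, giving G#min7.
Ab°7: root Ab down a minor sixth → C, giving C°7.
C#min: root C# down a minor sixth → E#, giving E#min.
FM7: root F down a minor sixth → A, giving AM7.
Gmaj: root G down a minor sixth → B, giving Bmaj.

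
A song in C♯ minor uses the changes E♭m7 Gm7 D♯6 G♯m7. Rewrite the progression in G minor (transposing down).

C♯ minor down to G minor is an augmented fourth; each chord root moves by that interval while the quality stays the same.
E♭m7: root E♭ down an augmented fourth → Bbb, giving Bbbm7.
Gm7: root G down an augmented fourth → Db, giving Dbm7.
D♯6: root D♯ down an augmented fourth → A, giving A6.
G♯m7: root G♯ down an augmented fourth → D, giving Dm7.

Bbbm7 Dbm7 A6 Dm7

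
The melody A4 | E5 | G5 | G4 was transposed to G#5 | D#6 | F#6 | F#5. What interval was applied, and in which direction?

From A4 to G#5 is 7 letter names — a seventh of some quality.
A4 to G#5 is 11 semitones, which makes it a major seventh; the second version is higher, so the direction is up.
Checking another pair — G4 → F#5 — gives the same interval.

up a major seventh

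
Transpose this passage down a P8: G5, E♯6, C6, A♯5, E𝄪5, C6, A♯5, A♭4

G5 gives G4
E#6 gives E#5
C6 gives C5
A#5 gives A#4
E##5 gives E##4
C6 gives C5
A#5 gives A#4
Ab4 gives Ab3

G4 E#5 C5 A#4 E##4 C5 A#4 Ab3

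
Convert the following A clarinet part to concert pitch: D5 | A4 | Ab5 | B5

B4 F#4 F5 G#5

Written C4 on the A clarinet sounds as A3, a minor third lower; apply that shift to every note.
D5 → B4
A4 → F#4
Ab5 → F5
B5 → G#5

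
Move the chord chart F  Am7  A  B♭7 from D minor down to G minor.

Bb Dm7 D Eb7

D minor down to G minor is a perfect fifth; each chord root moves by that interval while the quality stays the same.
F: root F down a perfect fifth → Bb, giving Bb.
Am7: root A down a perfect fifth → D, giving Dm7.
A: root A down a perfect fifth → D, giving D.
B♭7: root B♭ down a perfect fifth → Eb, giving Eb7.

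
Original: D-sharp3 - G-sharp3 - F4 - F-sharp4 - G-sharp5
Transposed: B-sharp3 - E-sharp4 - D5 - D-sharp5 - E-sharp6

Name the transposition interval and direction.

From D#3 to B#3 is 6 letter names — a sixth of some quality.
D#3 to B#3 is 9 semitones, which makes it a major sixth; the second version is higher, so the direction is up.
Checking another pair — G#5 → E#6 — gives the same interval.

up a major sixth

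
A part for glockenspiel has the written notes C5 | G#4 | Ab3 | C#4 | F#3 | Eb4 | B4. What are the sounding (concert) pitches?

C7 G#6 Ab5 C#6 F#5 Eb6 B6

The glockenspiel sounds a perfect fifteenth above written, so transpose each written note up a perfect fifteenth.
C5 gives C7
G#4 gives G#6
Ab3 gives Ab5
C#4 gives C#6
F#3 gives F#5
Eb4 gives Eb6
B4 gives B6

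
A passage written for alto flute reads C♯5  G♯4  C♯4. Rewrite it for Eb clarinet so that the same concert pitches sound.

First find concert pitch: the alto flute sounds a perfect fourth below written, so C♯5 G♯4 C♯4 sounds G#4 D#4 G#3.
Then write for Eb clarinet: it sounds a minor third above written, so the part must be a minor third below concert.
G#4 → E#4
D#4 → B#3
G#3 → E#3

E#4 B#3 E#3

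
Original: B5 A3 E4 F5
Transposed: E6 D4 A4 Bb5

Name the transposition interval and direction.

Take the first pair: B5 → E6. B to E spans 4 letter names, so the interval is some kind of fourth.
B5 to E6 is 5 semitones, which makes it a perfect fourth; the second version is higher, so the direction is up.
Checking another pair — F5 → Bb5 — gives the same interval.

up a perfect fourth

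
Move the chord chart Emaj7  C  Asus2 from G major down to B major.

G#maj7 E C#sus2

G major down to B major is a minor sixth; each chord root moves by that interval while the quality stays the same.
Emaj7: root E down a minor sixth → G#, giving G#maj7.
C: root C down a minor sixth → E, giving E.
Asus2: root A down a minor sixth → C#, giving C#sus2.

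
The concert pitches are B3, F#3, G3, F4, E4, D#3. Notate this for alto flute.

E4 B3 C4 Bb4 A4 G#3

Written C4 sounds as G3 on the alto flute, so concert pitches are written a perfect fourth up.
B3 becomes E4
F#3 becomes B3
G3 becomes C4
F4 becomes Bb4
E4 becomes A4
D#3 becomes G#3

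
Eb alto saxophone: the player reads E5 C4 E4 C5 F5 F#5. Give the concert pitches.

The Eb alto saxophone sounds a major sixth below written, so transpose each written note down a major sixth.
E5 gives G4
C4 gives Eb3
E4 gives G3
C5 gives Eb4
F5 gives Ab4
F#5 gives A4

G4 Eb3 G3 Eb4 Ab4 A4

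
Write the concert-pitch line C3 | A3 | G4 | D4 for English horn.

The English horn sounds a perfect fifth below written, so the written part must be a perfect fifth above concert — transpose each note up.
C3 -> G3
A3 -> E4
G4 -> D5
D4 -> A4

G3 E4 D5 A4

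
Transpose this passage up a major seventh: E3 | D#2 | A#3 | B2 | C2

D#4 C##3 G##4 A#3 B2

E3: a seventh up reaches D, and 11 semitones makes it D#4.
D#2: a seventh up reaches C, and 11 semitones makes it C##3.
A#3 up a major seventh is G##4.
A major seventh up from B2 gives A#3.
C2: a seventh up reaches B, and 11 semitones makes it B2.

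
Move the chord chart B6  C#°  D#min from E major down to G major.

D6 E° F#min

E major down to G major is a major sixth; each chord root moves by that interval while the quality stays the same.
B6: root B down a major sixth → D, giving D6.
C#°: root C# down a major sixth → E, giving E°.
D#min: root D# down a major sixth → F#, giving F#min.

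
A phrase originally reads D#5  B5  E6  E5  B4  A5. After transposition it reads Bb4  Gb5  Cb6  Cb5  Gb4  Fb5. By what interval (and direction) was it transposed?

down an augmented third

From D#5 to Bb4 is 3 letter names — a third of some quality.
Bb4 to D#5 is 5 semitones, which makes it an augmented third; the second version is lower, so the direction is down.
Checking another pair — A5 → Fb5 — gives the same interval.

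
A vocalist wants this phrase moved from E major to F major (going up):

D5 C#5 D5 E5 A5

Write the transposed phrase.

Eb5 D5 Eb5 F5 Bb5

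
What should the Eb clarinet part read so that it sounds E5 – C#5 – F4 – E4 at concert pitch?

The Eb clarinet sounds a minor third above written, so the written part must be a minor third below concert — transpose each note down.
E5 gives C#5
C#5 gives A#4
F4 gives D4
E4 gives C#4

C#5 A#4 D4 C#4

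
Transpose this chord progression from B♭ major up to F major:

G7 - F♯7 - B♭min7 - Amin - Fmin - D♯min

B♭ major up to F major is a perfect fifth; each chord root moves by that interval while the quality stays the same.
G7: root G up a perfect fifth → D, giving D7.
F♯7: root F♯ up a perfect fifth → C#, giving C#7.
B♭min7: root B♭ up a perfect fifth → F, giving Fmin7.
Amin: root A up a perfect fifth → E, giving Emin.
Fmin: root F up a perfect fifth → C, giving Cmin.
D♯min: root D♯ up a perfect fifth → A#, giving A#min.

D7 C#7 Fmin7 Emin Cmin A#min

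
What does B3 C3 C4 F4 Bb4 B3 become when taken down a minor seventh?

B3: a seventh down reaches C, and 10 semitones makes it C#3.
C3: a seventh down reaches D, and 10 semitones makes it D2.
C4: a seventh down reaches D, and 10 semitones makes it D3.
F4: a seventh down reaches G, and 10 semitones makes it G3.
Bb4: a seventh down reaches C, and 10 semitones makes it C4.
A minor seventh down from B3 gives C#3.

C#3 D2 D3 G3 C4 C#3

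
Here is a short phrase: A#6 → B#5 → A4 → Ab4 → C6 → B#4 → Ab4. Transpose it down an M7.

A#6: a seventh down reaches B, and 11 semitones makes it B5.
B#5: a seventh down reaches C, and 11 semitones makes it C#5.
A4: a seventh down reaches B, and 11 semitones makes it Bb3.
Ab4 down a major seventh is Bbb3.
C6 down a major seventh is Db5.
B#4 down a major seventh is C#4.
Ab4: a seventh down reaches B, and 11 semitones makes it Bbb3.

B5 C#5 Bb3 Bbb3 Db5 C#4 Bbb3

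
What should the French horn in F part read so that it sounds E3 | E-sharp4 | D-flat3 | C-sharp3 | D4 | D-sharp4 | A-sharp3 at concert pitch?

B3 B#4 Ab3 G#3 A4 A#4 E#4

The French horn in F sounds a perfect fifth below written, so the written part must be a perfect fifth above concert — transpose each note up.
E3 gives B3
E#4 gives B#4
Db3 gives Ab3
C#3 gives G#3
D4 gives A4
D#4 gives A#4
A#3 gives E#4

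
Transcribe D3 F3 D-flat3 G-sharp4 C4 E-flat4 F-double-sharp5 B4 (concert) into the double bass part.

D4 F4 Db4 G#5 C5 Eb5 F##6 B5

The double bass sounds a perfect octave below written, so the written part must be a perfect octave above concert — transpose each note up.
D3 gives D4
F3 gives F4
Db3 gives Db4
G#4 gives G#5
C4 gives C5
Eb4 gives Eb5
F##5 gives F##6
B4 gives B5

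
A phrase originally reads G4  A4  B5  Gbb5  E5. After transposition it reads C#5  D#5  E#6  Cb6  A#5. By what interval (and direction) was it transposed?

up an augmented fourth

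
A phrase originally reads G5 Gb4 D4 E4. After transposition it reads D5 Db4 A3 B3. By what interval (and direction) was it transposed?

down a perfect fourth

From G5 to D5 is 4 letter names — a fourth of some quality.
D5 to G5 is 5 semitones, which makes it a perfect fourth; the second version is lower, so the direction is down.
Checking another pair — E4 → B3 — gives the same interval.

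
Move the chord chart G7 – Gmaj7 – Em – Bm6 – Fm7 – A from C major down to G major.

D7 Dmaj7 Bm F#m6 Cm7 E

C major down to G major is a perfect fourth; each chord root moves by that interval while the quality stays the same.
G7: root G down a perfect fourth → D, giving D7.
Gmaj7: root G down a perfect fourth → D, giving Dmaj7.
Em: root E down a perfect fourth → B, giving Bm.
Bm6: root B down a perfect fourth → F#, giving F#m6.
Fm7: root F down a perfect fourth → C, giving Cm7.
A: root A down a perfect fourth → E, giving E.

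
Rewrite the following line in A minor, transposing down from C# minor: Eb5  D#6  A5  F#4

Cb5 B5 F5 D4

From C# down to A is a major third; apply that to each pitch.
Eb5 becomes Cb5
D#6 becomes B5
A5 becomes F5
F#4 becomes D4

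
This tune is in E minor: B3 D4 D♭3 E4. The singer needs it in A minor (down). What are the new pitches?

E3 G3 Gb2 A3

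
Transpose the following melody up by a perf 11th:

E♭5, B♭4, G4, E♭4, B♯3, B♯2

Ab6 Eb6 C6 Ab5 E#5 E#4

Eb5 -> Ab6
Bb4 -> Eb6
G4 -> C6
Eb4 -> Ab5
B#3 -> E#5
B#2 -> E#4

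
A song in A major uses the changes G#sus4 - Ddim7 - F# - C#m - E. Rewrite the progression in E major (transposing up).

A major up to E major is a perfect fifth; each chord root moves by that interval while the quality stays the same.
G#sus4: root G# up a perfect fifth → D#, giving D#sus4.
Ddim7: root D up a perfect fifth → A, giving Adim7.
F#: root F# up a perfect fifth → C#, giving C#.
C#m: root C# up a perfect fifth → G#, giving G#m.
E: root E up a perfect fifth → B, giving B.

D#sus4 Adim7 C# G#m B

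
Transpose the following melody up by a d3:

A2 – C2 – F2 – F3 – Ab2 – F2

A2: a third up reaches C, and 2 semitones makes it Cb3.
C2: a third up reaches E, and 2 semitones makes it Ebb2.
F2: a third up reaches A, and 2 semitones makes it Abb2.
F3 up a diminished third is Abb3.
Ab2 up a diminished third is Cbb3.
F2: a third up reaches A, and 2 semitones makes it Abb2.

Cb3 Ebb2 Abb2 Abb3 Cbb3 Abb2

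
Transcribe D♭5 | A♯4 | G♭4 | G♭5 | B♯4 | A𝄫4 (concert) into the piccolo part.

Db4 A#3 Gb3 Gb4 B#3 Abb3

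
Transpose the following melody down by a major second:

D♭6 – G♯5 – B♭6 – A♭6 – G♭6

Db6 down a major second is Cb6.
G#5 down a major second is F#5.
Bb6: a second down reaches A, and 2 semitones makes it Ab6.
Ab6 down a major second is Gb6.
Gb6: a second down reaches F, and 2 semitones makes it Fb6.

Cb6 F#5 Ab6 Gb6 Fb6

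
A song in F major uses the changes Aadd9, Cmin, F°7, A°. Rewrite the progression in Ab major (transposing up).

Cadd9 Ebmin Ab°7 C°

F major up to Ab major is a minor third; each chord root moves by that interval while the quality stays the same.
Aadd9: root A up a minor third → C, giving Cadd9.
Cmin: root C up a minor third → Eb, giving Ebmin.
F°7: root F up a minor third → Ab, giving Ab°7.
A°: root A up a minor third → C, giving C°.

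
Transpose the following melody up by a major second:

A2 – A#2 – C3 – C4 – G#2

B2 B#2 D3 D4 A#2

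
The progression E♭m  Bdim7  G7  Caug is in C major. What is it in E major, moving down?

Gm D#dim7 B7 Eaug

C major down to E major is a minor sixth; each chord root moves by that interval while the quality stays the same.
E♭m: root E♭ down a minor sixth → G, giving Gm.
Bdim7: root B down a minor sixth → D#, giving D#dim7.
G7: root G down a minor sixth → B, giving B7.
Caug: root C down a minor sixth → E, giving Eaug.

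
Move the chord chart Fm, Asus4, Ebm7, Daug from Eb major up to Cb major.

Dbm Fsus4 Cbm7 Bbaug

Eb major up to Cb major is a minor sixth; each chord root moves by that interval while the quality stays the same.
Fm: root F up a minor sixth → Db, giving Dbm.
Asus4: root A up a minor sixth → F, giving Fsus4.
Ebm7: root Eb up a minor sixth → Cb, giving Cbm7.
Daug: root D up a minor sixth → Bb, giving Bbaug.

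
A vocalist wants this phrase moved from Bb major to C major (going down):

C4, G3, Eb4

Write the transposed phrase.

Bb major to C major down is a minor seventh, so every note moves down by that interval.
C4 gives D3
G3 gives A2
Eb4 gives F3

D3 A2 F3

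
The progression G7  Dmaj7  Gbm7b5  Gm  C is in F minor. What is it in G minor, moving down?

F minor down to G minor is a minor seventh; each chord root moves by that interval while the quality stays the same.
G7: root G down a minor seventh → A, giving A7.
Dmaj7: root D down a minor seventh → E, giving Emaj7.
Gbm7b5: root Gb down a minor seventh → Ab, giving Abm7b5.
Gm: root G down a minor seventh → A, giving Am.
C: root C down a minor seventh → D, giving D.

A7 Emaj7 Abm7b5 Am D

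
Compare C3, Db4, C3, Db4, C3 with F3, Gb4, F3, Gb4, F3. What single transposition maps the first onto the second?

From C3 to F3 is 4 letter names — a fourth of some quality.
C3 to F3 is 5 semitones, which makes it a perfect fourth; the second version is higher, so the direction is up.
Checking another pair — C3 → F3 — gives the same interval.

up a perfect fourth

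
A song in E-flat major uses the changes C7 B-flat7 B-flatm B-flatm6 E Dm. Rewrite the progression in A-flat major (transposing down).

F7 Eb7 Ebm Ebm6 A Gm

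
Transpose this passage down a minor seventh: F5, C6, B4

G4 D5 C#4

F5 down a minor seventh is G4.
C6 down a minor seventh is D5.
A minor seventh down from B4 gives C#4.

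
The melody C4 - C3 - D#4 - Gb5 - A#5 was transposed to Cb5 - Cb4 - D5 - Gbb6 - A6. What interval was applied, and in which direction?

Take the first pair: C4 → Cb5. C to C spans 8 letter names, so the interval is some kind of octave.
C4 to Cb5 is 11 semitones, which makes it a diminished octave; the second version is higher, so the direction is up.
Checking another pair — A#5 → A6 — gives the same interval.

up a diminished octave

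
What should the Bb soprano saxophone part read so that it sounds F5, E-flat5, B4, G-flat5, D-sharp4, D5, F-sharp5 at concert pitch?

Written C4 sounds as Bb3 on the Bb soprano saxophone, so concert pitches are written a major second up.
F5 becomes G5
Eb5 becomes F5
B4 becomes C#5
Gb5 becomes Ab5
D#4 becomes E#4
D5 becomes E5
F#5 becomes G#5

G5 F5 C#5 Ab5 E#4 E5 G#5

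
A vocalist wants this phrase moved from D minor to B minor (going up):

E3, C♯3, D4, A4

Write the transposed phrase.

From D up to B is a major sixth; apply that to each pitch.
E3 gives C#4
C#3 gives A#3
D4 gives B4
A4 gives F#5

C#4 A#3 B4 F#5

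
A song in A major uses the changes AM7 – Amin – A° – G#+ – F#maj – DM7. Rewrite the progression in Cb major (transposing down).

CbM7 Cbmin Cb° Bb+ Abmaj FbM7

A major down to Cb major is an augmented sixth; each chord root moves by that interval while the quality stays the same.
AM7: root A down an augmented sixth → Cb, giving CbM7.
Amin: root A down an augmented sixth → Cb, giving Cbmin.
A°: root A down an augmented sixth → Cb, giving Cb°.
G#+: root G# down an augmented sixth → Bb, giving Bb+.
F#maj: root F# down an augmented sixth → Ab, giving Abmaj.
DM7: root D down an augmented sixth → Fb, giving FbM7.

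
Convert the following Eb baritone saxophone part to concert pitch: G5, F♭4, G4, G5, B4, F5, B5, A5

Written C4 on the Eb baritone saxophone sounds as Eb2, a major thirteenth lower; apply that shift to every note.
G5 becomes Bb3
Fb4 becomes Abb2
G4 becomes Bb2
G5 becomes Bb3
B4 becomes D3
F5 becomes Ab3
B5 becomes D4
A5 becomes C4

Bb3 Abb2 Bb2 Bb3 D3 Ab3 D4 C4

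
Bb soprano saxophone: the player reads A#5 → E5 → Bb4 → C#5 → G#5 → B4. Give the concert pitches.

G#5 D5 Ab4 B4 F#5 A4

Written C4 on the Bb soprano saxophone sounds as Bb3, a major second lower; apply that shift to every note.
A#5 -> G#5
E5 -> D5
Bb4 -> Ab4
C#5 -> B4
G#5 -> F#5
B4 -> A4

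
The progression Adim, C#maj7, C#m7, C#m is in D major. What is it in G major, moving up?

D major up to G major is a perfect fourth; each chord root moves by that interval while the quality stays the same.
Adim: root A up a perfect fourth → D, giving Ddim.
C#maj7: root C# up a perfect fourth → F#, giving F#maj7.
C#m7: root C# up a perfect fourth → F#, giving F#m7.
C#m: root C# up a perfect fourth → F#, giving F#m.

Ddim F#maj7 F#m7 F#m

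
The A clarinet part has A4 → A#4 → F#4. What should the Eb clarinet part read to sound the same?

First find concert pitch: the A clarinet sounds a minor third below written, so A4 A#4 F#4 sounds F#4 F##4 D#4.
Then write for Eb clarinet: it sounds a minor third above written, so the part must be a minor third below concert.
F#4 → D#4
F##4 → D##4
D#4 → B#3

D#4 D##4 B#3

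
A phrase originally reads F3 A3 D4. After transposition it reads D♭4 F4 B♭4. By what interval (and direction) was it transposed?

Take the first pair: F3 → Db4. F to D spans 6 letter names, so the interval is some kind of sixth.
F3 to Db4 is 8 semitones, which makes it a minor sixth; the second version is higher, so the direction is up.
Checking another pair — D4 → Bb4 — gives the same interval.

up a minor sixth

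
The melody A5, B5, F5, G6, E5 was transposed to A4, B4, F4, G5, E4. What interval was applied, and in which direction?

down a perfect octave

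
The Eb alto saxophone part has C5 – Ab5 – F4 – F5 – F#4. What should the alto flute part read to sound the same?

Ab4 Fb5 Db4 Db5 D4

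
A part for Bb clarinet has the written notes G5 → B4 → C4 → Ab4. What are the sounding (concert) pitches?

Written C4 on the Bb clarinet sounds as Bb3, a major second lower; apply that shift to every note.
G5 -> F5
B4 -> A4
C4 -> Bb3
Ab4 -> Gb4

F5 A4 Bb3 Gb4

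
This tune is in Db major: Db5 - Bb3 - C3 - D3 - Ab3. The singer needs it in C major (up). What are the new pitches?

Db major to C major up is a major seventh, so every note moves up by that interval.
Db5 to C6
Bb3 to A4
C3 to B3
D3 to C#4
Ab3 to G4

C6 A4 B3 C#4 G4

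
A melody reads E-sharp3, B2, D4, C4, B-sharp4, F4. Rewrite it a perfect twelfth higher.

E#3 up a perfect twelfth is B#4.
B2 up a perfect twelfth is F#4.
A perfect twelfth up from D4 gives A5.
C4 up a perfect twelfth is G5.
A perfect twelfth up from B#4 gives F##6.
F4 up a perfect twelfth is C6.

B#4 F#4 A5 G5 F##6 C6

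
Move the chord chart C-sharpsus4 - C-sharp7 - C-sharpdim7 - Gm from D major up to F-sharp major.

E#sus4 E#7 E#dim7 Bm

D major up to F-sharp major is a major third; each chord root moves by that interval while the quality stays the same.
C-sharpsus4: root C-sharp up a major third → E#, giving E#sus4.
C-sharp7: root C-sharp up a major third → E#, giving E#7.
C-sharpdim7: root C-sharp up a major third → E#, giving E#dim7.
Gm: root G up a major third → B, giving Bm.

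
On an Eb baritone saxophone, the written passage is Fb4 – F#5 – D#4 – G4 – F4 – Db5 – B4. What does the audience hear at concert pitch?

Abb2 A3 F#2 Bb2 Ab2 Fb3 D3

Written C4 on the Eb baritone saxophone sounds as Eb2, a major thirteenth lower; apply that shift to every note.
Fb4 → Abb2
F#5 → A3
D#4 → F#2
G4 → Bb2
F4 → Ab2
Db5 → Fb3
B4 → D3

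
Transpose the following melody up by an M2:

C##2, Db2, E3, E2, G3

D##2 Eb2 F#3 F#2 A3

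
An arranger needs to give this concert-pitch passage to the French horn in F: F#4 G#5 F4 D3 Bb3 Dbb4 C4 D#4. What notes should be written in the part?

C#5 D#6 C5 A3 F4 Abb4 G4 A#4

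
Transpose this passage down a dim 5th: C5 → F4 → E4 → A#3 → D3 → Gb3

A diminished fifth down from C5 gives F#4.
F4 down a diminished fifth is B3.
E4 down a diminished fifth is A#3.
A#3: a fifth down reaches D, and 6 semitones makes it D##3.
D3: a fifth down reaches G, and 6 semitones makes it G#2.
Gb3: a fifth down reaches C, and 6 semitones makes it C3.

F#4 B3 A#3 D##3 G#2 C3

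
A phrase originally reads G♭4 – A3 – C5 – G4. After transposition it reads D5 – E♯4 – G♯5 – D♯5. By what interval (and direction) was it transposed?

up an augmented fifth

From Gb4 to D5 is 5 letter names — a fifth of some quality.
Gb4 to D5 is 8 semitones, which makes it an augmented fifth; the second version is higher, so the direction is up.
Checking another pair — G4 → D#5 — gives the same interval.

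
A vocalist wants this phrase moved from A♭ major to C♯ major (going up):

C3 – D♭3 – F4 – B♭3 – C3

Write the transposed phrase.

E#3 F#3 A#4 D#4 E#3

A♭ major to C♯ major up is an augmented third, so every note moves up by that interval.
C3 gives E#3
Db3 gives F#3
F4 gives A#4
Bb3 gives D#4
C3 gives E#3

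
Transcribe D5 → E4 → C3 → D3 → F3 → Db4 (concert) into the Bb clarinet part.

E5 F#4 D3 E3 G3 Eb4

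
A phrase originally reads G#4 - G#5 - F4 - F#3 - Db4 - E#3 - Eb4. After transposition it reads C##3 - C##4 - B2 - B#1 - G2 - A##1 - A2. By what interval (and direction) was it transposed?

Take the first pair: G#4 → C##3. G to C spans 12 letter names, so the interval is some kind of twelfth.
C##3 to G#4 is 18 semitones, which makes it a diminished twelfth; the second version is lower, so the direction is down.
Checking another pair — Eb4 → A2 — gives the same interval.

down a diminished twelfth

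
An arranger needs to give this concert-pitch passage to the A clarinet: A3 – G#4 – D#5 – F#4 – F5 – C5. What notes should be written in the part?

C4 B4 F#5 A4 Ab5 Eb5

The A clarinet sounds a minor third below written, so the written part must be a minor third above concert — transpose each note up.
A3 becomes C4
G#4 becomes B4
D#5 becomes F#5
F#4 becomes A4
F5 becomes Ab5
C5 becomes Eb5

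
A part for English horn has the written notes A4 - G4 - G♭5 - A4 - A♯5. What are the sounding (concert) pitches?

Written C4 on the English horn sounds as F3, a perfect fifth lower; apply that shift to every note.
A4 becomes D4
G4 becomes C4
Gb5 becomes Cb5
A4 becomes D4
A#5 becomes D#5

D4 C4 Cb5 D4 D#5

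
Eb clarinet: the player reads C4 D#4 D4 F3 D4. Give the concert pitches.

Written C4 on the Eb clarinet sounds as Eb4, a minor third higher; apply that shift to every note.
C4 -> Eb4
D#4 -> F#4
D4 -> F4
F3 -> Ab3
D4 -> F4

Eb4 F#4 F4 Ab3 F4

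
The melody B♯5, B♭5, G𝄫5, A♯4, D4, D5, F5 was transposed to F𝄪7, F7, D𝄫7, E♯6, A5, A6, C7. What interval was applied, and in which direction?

up a perfect twelfth

Take the first pair: B#5 → F##7. B to F spans 12 letter names, so the interval is some kind of twelfth.
B#5 to F##7 is 19 semitones, which makes it a perfect twelfth; the second version is higher, so the direction is up.
Checking another pair — F5 → C7 — gives the same interval.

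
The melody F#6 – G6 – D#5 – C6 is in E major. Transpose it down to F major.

G5 Ab5 E4 Db5

E major to F major down is a major seventh, so every note moves down by that interval.
F#6 -> G5
G6 -> Ab5
D#5 -> E4
C6 -> Db5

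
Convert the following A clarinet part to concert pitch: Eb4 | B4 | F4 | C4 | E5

C4 G#4 D4 A3 C#5

Written C4 on the A clarinet sounds as A3, a minor third lower; apply that shift to every note.
Eb4 gives C4
B4 gives G#4
F4 gives D4
C4 gives A3
E5 gives C#5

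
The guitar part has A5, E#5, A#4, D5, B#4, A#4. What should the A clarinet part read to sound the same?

First find concert pitch: the guitar sounds a perfect octave below written, so A5 E#5 A#4 D5 B#4 A#4 sounds A4 E#4 A#3 D4 B#3 A#3.
Then write for A clarinet: it sounds a minor third below written, so the part must be a minor third above concert.
A4 → C5
E#4 → G#4
A#3 → C#4
D4 → F4
B#3 → D#4
A#3 → C#4

C5 G#4 C#4 F4 D#4 C#4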